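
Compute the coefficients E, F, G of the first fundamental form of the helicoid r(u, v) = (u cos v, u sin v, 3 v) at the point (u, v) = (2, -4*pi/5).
E = 1;  F = 0;  G = 13

Partials: r_u = (cos(v), sin(v), 0), r_v = (-u*sin(v), u*cos(v), 3). As functions of (u, v):
  E = r_u · r_u = 1,
  F = r_u · r_v = 0,
  G = r_v · r_v = u^2 + 9.
Evaluating at (u, v) = (2, -4*pi/5): E = 1, F = 0, G = 13.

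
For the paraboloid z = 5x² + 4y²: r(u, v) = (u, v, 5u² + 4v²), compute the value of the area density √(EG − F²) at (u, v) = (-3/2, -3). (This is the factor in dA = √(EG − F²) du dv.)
√(EG − F²)|_{(-3/2, -3)} = sqrt(802)

E = 100*u^2 + 1, F = 80*u*v, G = 64*v^2 + 1, so EG − F² = 100*u^2 + 64*v^2 + 1. Taking the positive square root: √(EG − F²) = sqrt(100*u^2 + 64*v^2 + 1). At (u, v) = (-3/2, -3): sqrt(802).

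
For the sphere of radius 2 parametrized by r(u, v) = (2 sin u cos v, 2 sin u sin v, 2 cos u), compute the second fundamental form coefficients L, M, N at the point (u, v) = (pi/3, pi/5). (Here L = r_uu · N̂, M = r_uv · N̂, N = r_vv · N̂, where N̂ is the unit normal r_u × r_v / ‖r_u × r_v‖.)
L = -2;  M = 0;  N = -3/2

Compute the unit normal N̂(u, v) = (sin(u)^2*cos(v)/Abs(sin(u)), sin(u)^2*sin(v)/Abs(sin(u)), sin(2*u)/(2*Abs(sin(u)))), and the second partials r_uu, r_uv, r_vv. Take dot products:
  L(u, v) = r_uu · N̂ = -2*sin(u)/Abs(sin(u)),
  M(u, v) = r_uv · N̂ = 0,
  N(u, v) = r_vv · N̂ = -2*sin(u)^3/Abs(sin(u)).
Evaluating at (u, v) = (pi/3, pi/5):
  L = -2, M = 0, N = -3/2.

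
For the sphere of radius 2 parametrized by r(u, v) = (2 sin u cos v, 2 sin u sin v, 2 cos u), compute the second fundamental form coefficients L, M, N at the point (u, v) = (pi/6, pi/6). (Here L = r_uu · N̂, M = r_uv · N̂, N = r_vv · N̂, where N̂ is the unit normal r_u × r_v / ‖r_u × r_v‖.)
L = -2;  M = 0;  N = -1/2

Compute the unit normal N̂(u, v) = (sin(u)^2*cos(v)/Abs(sin(u)), sin(u)^2*sin(v)/Abs(sin(u)), sin(2*u)/(2*Abs(sin(u)))), and the second partials r_uu, r_uv, r_vv. Take dot products:
  L(u, v) = r_uu · N̂ = -2*sin(u)/Abs(sin(u)),
  M(u, v) = r_uv · N̂ = 0,
  N(u, v) = r_vv · N̂ = -2*sin(u)^3/Abs(sin(u)).
Evaluating at (u, v) = (pi/6, pi/6):
  L = -2, M = 0, N = -1/2.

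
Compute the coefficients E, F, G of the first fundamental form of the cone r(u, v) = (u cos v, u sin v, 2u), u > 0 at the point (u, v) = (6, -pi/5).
E = 5;  F = 0;  G = 36

Partials: r_u = (cos(v), sin(v), 2), r_v = (-u*sin(v), u*cos(v), 0). As functions of (u, v):
  E = r_u · r_u = 5,
  F = r_u · r_v = 0,
  G = r_v · r_v = u^2.
Evaluating at (u, v) = (6, -pi/5): E = 5, F = 0, G = 36.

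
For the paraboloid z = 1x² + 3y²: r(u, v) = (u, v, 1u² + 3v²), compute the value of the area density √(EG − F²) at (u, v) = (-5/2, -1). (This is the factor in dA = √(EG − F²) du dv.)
√(EG − F²)|_{(-5/2, -1)} = sqrt(62)

E = 4*u^2 + 1, F = 12*u*v, G = 36*v^2 + 1, so EG − F² = 4*u^2 + 36*v^2 + 1. Taking the positive square root: √(EG − F²) = sqrt(4*u^2 + 36*v^2 + 1). At (u, v) = (-5/2, -1): sqrt(62).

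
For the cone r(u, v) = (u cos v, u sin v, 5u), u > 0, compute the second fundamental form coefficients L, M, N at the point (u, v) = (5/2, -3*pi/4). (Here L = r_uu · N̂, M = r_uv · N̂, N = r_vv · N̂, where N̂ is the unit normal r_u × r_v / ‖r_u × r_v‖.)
L = 0;  M = 0;  N = 25*sqrt(26)/52

Compute the unit normal N̂(u, v) = (-5*sqrt(26)*u*cos(v)/(26*Abs(u)), -5*sqrt(26)*u*sin(v)/(26*Abs(u)), sqrt(26)*u/(26*Abs(u))), and the second partials r_uu, r_uv, r_vv. Take dot products:
  L(u, v) = r_uu · N̂ = 0,
  M(u, v) = r_uv · N̂ = 0,
  N(u, v) = r_vv · N̂ = 5*sqrt(26)*u^2/(26*Abs(u)).
Evaluating at (u, v) = (5/2, -3*pi/4):
  L = 0, M = 0, N = 25*sqrt(26)/52.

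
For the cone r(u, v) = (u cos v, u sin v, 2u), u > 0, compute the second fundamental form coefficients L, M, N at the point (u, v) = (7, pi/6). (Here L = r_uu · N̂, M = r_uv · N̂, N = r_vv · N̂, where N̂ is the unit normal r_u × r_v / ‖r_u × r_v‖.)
L = 0;  M = 0;  N = 14*sqrt(5)/5

Compute the unit normal N̂(u, v) = (-2*sqrt(5)*u*cos(v)/(5*Abs(u)), -2*sqrt(5)*u*sin(v)/(5*Abs(u)), sqrt(5)*u/(5*Abs(u))), and the second partials r_uu, r_uv, r_vv. Take dot products:
  L(u, v) = r_uu · N̂ = 0,
  M(u, v) = r_uv · N̂ = 0,
  N(u, v) = r_vv · N̂ = 2*sqrt(5)*u^2/(5*Abs(u)).
Evaluating at (u, v) = (7, pi/6):
  L = 0, M = 0, N = 14*sqrt(5)/5.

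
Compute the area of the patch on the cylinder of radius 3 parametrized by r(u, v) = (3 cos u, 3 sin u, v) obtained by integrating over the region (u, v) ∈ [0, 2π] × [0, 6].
Area = 36*pi

Area = ∫∫ √(EG − F²) du dv with √(EG − F²) = 3. Integrating over [0, 2π] × [0, 6] gives 36*pi.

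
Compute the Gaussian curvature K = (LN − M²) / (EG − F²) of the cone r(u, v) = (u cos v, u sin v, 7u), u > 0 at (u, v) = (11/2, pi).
K = 0

Coefficients of the first fundamental form: E = 50, F = 0, G = u^2.
Coefficients of the second fundamental form: L = 0, M = 0, N = 7*sqrt(2)*u^2/(10*Abs(u)).
Assemble K = (LN − M²)/(EG − F²) = 0. At (u, v) = (11/2, pi): K = 0.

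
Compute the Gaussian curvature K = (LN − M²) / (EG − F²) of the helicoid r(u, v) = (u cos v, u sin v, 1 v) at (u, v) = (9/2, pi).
K = -16/7225

Coefficients of the first fundamental form: E = 1, F = 0, G = u^2 + 1.
Coefficients of the second fundamental form: L = 0, M = -1/sqrt(u^2 + 1), N = 0.
Assemble K = (LN − M²)/(EG − F²) = -1/(u^2 + 1)^2. At (u, v) = (9/2, pi): K = -16/7225.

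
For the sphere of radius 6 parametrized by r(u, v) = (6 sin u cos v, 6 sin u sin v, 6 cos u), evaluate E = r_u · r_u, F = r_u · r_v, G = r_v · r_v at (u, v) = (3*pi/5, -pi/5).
E = 36;  F = 0;  G = 9*sqrt(5)/2 + 45/2

Partials: r_u = (6*cos(u)*cos(v), 6*sin(v)*cos(u), -6*sin(u)), r_v = (-6*sin(u)*sin(v), 6*sin(u)*cos(v), 0). As functions of (u, v):
  E = r_u · r_u = 36,
  F = r_u · r_v = 0,
  G = r_v · r_v = 36*sin(u)^2.
Evaluating at (u, v) = (3*pi/5, -pi/5): E = 36, F = 0, G = 9*sqrt(5)/2 + 45/2.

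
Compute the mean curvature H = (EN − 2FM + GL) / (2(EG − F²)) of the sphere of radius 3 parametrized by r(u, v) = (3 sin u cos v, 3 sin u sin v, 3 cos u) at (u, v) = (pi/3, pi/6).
H = -1/3

With E = 9, F = 0, G = 9*sin(u)^2, L = -3*sin(u)/Abs(sin(u)), M = 0, N = -3*sin(u)^3/Abs(sin(u)), assemble
  H = (EN − 2FM + GL) / (2(EG − F²)) = -sin(u)/(3*Abs(sin(u))).
At (u, v) = (pi/3, pi/6): H = -1/3.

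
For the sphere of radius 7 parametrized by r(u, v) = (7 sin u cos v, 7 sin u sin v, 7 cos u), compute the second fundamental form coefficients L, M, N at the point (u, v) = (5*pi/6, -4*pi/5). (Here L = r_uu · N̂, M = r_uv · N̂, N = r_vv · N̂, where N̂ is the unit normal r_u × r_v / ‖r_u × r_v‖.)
L = -7;  M = 0;  N = -7/4

Compute the unit normal N̂(u, v) = (sin(u)^2*cos(v)/Abs(sin(u)), sin(u)^2*sin(v)/Abs(sin(u)), sin(2*u)/(2*Abs(sin(u)))), and the second partials r_uu, r_uv, r_vv. Take dot products:
  L(u, v) = r_uu · N̂ = -7*sin(u)/Abs(sin(u)),
  M(u, v) = r_uv · N̂ = 0,
  N(u, v) = r_vv · N̂ = -7*sin(u)^3/Abs(sin(u)).
Evaluating at (u, v) = (5*pi/6, -4*pi/5):
  L = -7, M = 0, N = -7/4.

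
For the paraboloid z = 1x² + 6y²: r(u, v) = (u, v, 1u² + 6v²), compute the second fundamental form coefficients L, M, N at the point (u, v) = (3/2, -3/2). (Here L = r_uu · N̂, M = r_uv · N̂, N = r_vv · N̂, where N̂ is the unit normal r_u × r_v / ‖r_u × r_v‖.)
L = sqrt(334)/167;  M = 0;  N = 6*sqrt(334)/167

Compute the unit normal N̂(u, v) = (-2*u/sqrt(4*u^2 + 144*v^2 + 1), -12*v/sqrt(4*u^2 + 144*v^2 + 1), 1/sqrt(4*u^2 + 144*v^2 + 1)), and the second partials r_uu, r_uv, r_vv. Take dot products:
  L(u, v) = r_uu · N̂ = 2/sqrt(4*u^2 + 144*v^2 + 1),
  M(u, v) = r_uv · N̂ = 0,
  N(u, v) = r_vv · N̂ = 12/sqrt(4*u^2 + 144*v^2 + 1).
Evaluating at (u, v) = (3/2, -3/2):
  L = sqrt(334)/167, M = 0, N = 6*sqrt(334)/167.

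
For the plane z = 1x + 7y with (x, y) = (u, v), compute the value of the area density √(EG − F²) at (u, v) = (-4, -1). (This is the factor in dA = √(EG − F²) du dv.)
√(EG − F²)|_{(-4, -1)} = sqrt(51)

E = 2, F = 7, G = 50, so EG − F² = 51. Taking the positive square root: √(EG − F²) = sqrt(51). At (u, v) = (-4, -1): sqrt(51).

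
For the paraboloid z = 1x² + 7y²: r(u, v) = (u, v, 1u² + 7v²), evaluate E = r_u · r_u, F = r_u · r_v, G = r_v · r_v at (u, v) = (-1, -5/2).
E = 5;  F = 70;  G = 1226

Partials: r_u = (1, 0, 2*u), r_v = (0, 1, 14*v). As functions of (u, v):
  E = r_u · r_u = 4*u^2 + 1,
  F = r_u · r_v = 28*u*v,
  G = r_v · r_v = 196*v^2 + 1.
Evaluating at (u, v) = (-1, -5/2): E = 5, F = 70, G = 1226.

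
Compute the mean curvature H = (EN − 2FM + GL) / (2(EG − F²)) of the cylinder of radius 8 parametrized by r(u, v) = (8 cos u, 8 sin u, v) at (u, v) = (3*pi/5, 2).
H = -1/16

With E = 64, F = 0, G = 1, L = -8, M = 0, N = 0, assemble
  H = (EN − 2FM + GL) / (2(EG − F²)) = -1/16.
At (u, v) = (3*pi/5, 2): H = -1/16.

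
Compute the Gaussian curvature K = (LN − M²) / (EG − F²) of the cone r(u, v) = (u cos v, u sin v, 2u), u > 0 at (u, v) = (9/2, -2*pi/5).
K = 0

Coefficients of the first fundamental form: E = 5, F = 0, G = u^2.
Coefficients of the second fundamental form: L = 0, M = 0, N = 2*sqrt(5)*u^2/(5*Abs(u)).
Assemble K = (LN − M²)/(EG − F²) = 0. At (u, v) = (9/2, -2*pi/5): K = 0.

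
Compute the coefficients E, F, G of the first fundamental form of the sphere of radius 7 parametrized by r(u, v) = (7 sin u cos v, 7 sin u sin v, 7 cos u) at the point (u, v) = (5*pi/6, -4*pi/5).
E = 49;  F = 0;  G = 49/4

Partials: r_u = (7*cos(u)*cos(v), 7*sin(v)*cos(u), -7*sin(u)), r_v = (-7*sin(u)*sin(v), 7*sin(u)*cos(v), 0). As functions of (u, v):
  E = r_u · r_u = 49,
  F = r_u · r_v = 0,
  G = r_v · r_v = 49*sin(u)^2.
Evaluating at (u, v) = (5*pi/6, -4*pi/5): E = 49, F = 0, G = 49/4.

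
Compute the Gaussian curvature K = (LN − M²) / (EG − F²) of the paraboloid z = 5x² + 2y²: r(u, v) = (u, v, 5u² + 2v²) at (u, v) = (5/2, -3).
K = 2/29645

Coefficients of the first fundamental form: E = 100*u^2 + 1, F = 40*u*v, G = 16*v^2 + 1.
Coefficients of the second fundamental form: L = 10/sqrt(100*u^2 + 16*v^2 + 1), M = 0, N = 4/sqrt(100*u^2 + 16*v^2 + 1).
Assemble K = (LN − M²)/(EG − F²) = 40/(10000*u^4 + 3200*u^2*v^2 + 200*u^2 + 256*v^4 + 32*v^2 + 1). At (u, v) = (5/2, -3): K = 2/29645.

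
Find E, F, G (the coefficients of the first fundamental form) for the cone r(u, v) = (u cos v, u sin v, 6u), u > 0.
E = 37;  F = 0;  G = u^2

Compute partials: r_u = (cos(v), sin(v), 6), r_v = (-u*sin(v), u*cos(v), 0). Then
  E = r_u · r_u = 37,
  F = r_u · r_v = 0,
  G = r_v · r_v = u^2.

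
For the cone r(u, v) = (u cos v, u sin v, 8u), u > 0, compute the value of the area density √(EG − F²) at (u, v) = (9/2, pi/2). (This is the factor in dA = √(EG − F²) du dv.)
√(EG − F²)|_{(9/2, pi/2)} = 9*sqrt(65)/2

E = 65, F = 0, G = u^2, so EG − F² = 65*u^2. Taking the positive square root: √(EG − F²) = sqrt(65)*Abs(u). At (u, v) = (9/2, pi/2): 9*sqrt(65)/2.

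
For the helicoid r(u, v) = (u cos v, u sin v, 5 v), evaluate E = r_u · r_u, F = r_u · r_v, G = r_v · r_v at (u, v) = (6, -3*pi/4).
E = 1;  F = 0;  G = 61

Partials: r_u = (cos(v), sin(v), 0), r_v = (-u*sin(v), u*cos(v), 5). As functions of (u, v):
  E = r_u · r_u = 1,
  F = r_u · r_v = 0,
  G = r_v · r_v = u^2 + 25.
Evaluating at (u, v) = (6, -3*pi/4): E = 1, F = 0, G = 61.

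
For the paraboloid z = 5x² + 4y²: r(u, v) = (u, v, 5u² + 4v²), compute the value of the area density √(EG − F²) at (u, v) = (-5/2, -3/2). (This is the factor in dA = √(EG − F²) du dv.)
√(EG − F²)|_{(-5/2, -3/2)} = sqrt(770)

E = 100*u^2 + 1, F = 80*u*v, G = 64*v^2 + 1, so EG − F² = 100*u^2 + 64*v^2 + 1. Taking the positive square root: √(EG − F²) = sqrt(100*u^2 + 64*v^2 + 1). At (u, v) = (-5/2, -3/2): sqrt(770).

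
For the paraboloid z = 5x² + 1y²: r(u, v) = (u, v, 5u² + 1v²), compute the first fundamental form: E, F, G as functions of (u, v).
E = 100*u^2 + 1;  F = 20*u*v;  G = 4*v^2 + 1

Compute partials: r_u = (1, 0, 10*u), r_v = (0, 1, 2*v). Then
  E = r_u · r_u = 100*u^2 + 1,
  F = r_u · r_v = 20*u*v,
  G = r_v · r_v = 4*v^2 + 1.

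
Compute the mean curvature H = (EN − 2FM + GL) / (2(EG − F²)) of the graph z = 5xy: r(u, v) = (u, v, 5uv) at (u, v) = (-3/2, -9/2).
H = -3375*sqrt(46)/362894

With E = 25*v^2 + 1, F = 25*u*v, G = 25*u^2 + 1, L = 0, M = 5/sqrt(25*u^2 + 25*v^2 + 1), N = 0, assemble
  H = (EN − 2FM + GL) / (2(EG − F²)) = -125*u*v/(25*u^2 + 25*v^2 + 1)^(3/2).
At (u, v) = (-3/2, -9/2): H = -3375*sqrt(46)/362894.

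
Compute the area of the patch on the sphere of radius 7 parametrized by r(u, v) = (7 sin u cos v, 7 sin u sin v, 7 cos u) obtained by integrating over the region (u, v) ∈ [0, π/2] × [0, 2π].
Area = 98*pi

Area = ∫∫ √(EG − F²) du dv with √(EG − F²) = 49*Abs(sin(u)). Integrating over [0, π/2] × [0, 2π] gives 98*pi.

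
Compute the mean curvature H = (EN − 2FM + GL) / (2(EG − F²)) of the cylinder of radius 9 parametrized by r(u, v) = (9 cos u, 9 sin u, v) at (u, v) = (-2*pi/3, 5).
H = -1/18

With E = 81, F = 0, G = 1, L = -9, M = 0, N = 0, assemble
  H = (EN − 2FM + GL) / (2(EG − F²)) = -1/18.
At (u, v) = (-2*pi/3, 5): H = -1/18.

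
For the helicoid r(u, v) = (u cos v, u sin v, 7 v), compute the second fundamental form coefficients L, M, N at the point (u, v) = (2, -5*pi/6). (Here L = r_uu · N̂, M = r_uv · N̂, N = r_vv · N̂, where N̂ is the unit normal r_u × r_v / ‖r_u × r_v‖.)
L = 0;  M = -7*sqrt(53)/53;  N = 0

Compute the unit normal N̂(u, v) = (7*sin(v)/sqrt(u^2 + 49), -7*cos(v)/sqrt(u^2 + 49), u/sqrt(u^2 + 49)), and the second partials r_uu, r_uv, r_vv. Take dot products:
  L(u, v) = r_uu · N̂ = 0,
  M(u, v) = r_uv · N̂ = -7/sqrt(u^2 + 49),
  N(u, v) = r_vv · N̂ = 0.
Evaluating at (u, v) = (2, -5*pi/6):
  L = 0, M = -7*sqrt(53)/53, N = 0.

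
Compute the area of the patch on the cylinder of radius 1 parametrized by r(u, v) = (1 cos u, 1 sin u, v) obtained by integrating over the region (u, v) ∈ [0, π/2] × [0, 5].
Area = 5*pi/2

Area = ∫∫ √(EG − F²) du dv with √(EG − F²) = 1. Integrating over [0, π/2] × [0, 5] gives 5*pi/2.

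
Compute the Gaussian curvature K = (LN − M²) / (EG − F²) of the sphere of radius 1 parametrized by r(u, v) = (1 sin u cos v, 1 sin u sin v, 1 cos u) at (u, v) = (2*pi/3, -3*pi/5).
K = 1

Coefficients of the first fundamental form: E = 1, F = 0, G = sin(u)^2.
Coefficients of the second fundamental form: L = -sin(u)/Abs(sin(u)), M = 0, N = -sin(u)^3/Abs(sin(u)).
Assemble K = (LN − M²)/(EG − F²) = 1. At (u, v) = (2*pi/3, -3*pi/5): K = 1.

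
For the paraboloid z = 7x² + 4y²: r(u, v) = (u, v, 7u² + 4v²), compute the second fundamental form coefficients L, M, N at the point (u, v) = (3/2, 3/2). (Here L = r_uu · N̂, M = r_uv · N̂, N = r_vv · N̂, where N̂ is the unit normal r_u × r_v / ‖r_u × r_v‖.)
L = 7*sqrt(586)/293;  M = 0;  N = 4*sqrt(586)/293

Compute the unit normal N̂(u, v) = (-14*u/sqrt(196*u^2 + 64*v^2 + 1), -8*v/sqrt(196*u^2 + 64*v^2 + 1), 1/sqrt(196*u^2 + 64*v^2 + 1)), and the second partials r_uu, r_uv, r_vv. Take dot products:
  L(u, v) = r_uu · N̂ = 14/sqrt(196*u^2 + 64*v^2 + 1),
  M(u, v) = r_uv · N̂ = 0,
  N(u, v) = r_vv · N̂ = 8/sqrt(196*u^2 + 64*v^2 + 1).
Evaluating at (u, v) = (3/2, 3/2):
  L = 7*sqrt(586)/293, M = 0, N = 4*sqrt(586)/293.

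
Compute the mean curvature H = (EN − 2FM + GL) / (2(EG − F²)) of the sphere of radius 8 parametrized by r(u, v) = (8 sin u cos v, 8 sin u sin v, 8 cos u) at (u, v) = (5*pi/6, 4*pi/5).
H = -1/8

With E = 64, F = 0, G = 64*sin(u)^2, L = -8*sin(u)/Abs(sin(u)), M = 0, N = -8*sin(u)^3/Abs(sin(u)), assemble
  H = (EN − 2FM + GL) / (2(EG − F²)) = -sin(u)/(8*Abs(sin(u))).
At (u, v) = (5*pi/6, 4*pi/5): H = -1/8.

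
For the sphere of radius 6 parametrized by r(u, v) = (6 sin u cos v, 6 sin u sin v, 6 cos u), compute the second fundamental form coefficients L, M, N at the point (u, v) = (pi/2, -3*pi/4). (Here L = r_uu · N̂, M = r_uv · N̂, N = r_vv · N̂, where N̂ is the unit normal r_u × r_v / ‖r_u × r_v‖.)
L = -6;  M = 0;  N = -6

Compute the unit normal N̂(u, v) = (sin(u)^2*cos(v)/Abs(sin(u)), sin(u)^2*sin(v)/Abs(sin(u)), sin(2*u)/(2*Abs(sin(u)))), and the second partials r_uu, r_uv, r_vv. Take dot products:
  L(u, v) = r_uu · N̂ = -6*sin(u)/Abs(sin(u)),
  M(u, v) = r_uv · N̂ = 0,
  N(u, v) = r_vv · N̂ = -6*sin(u)^3/Abs(sin(u)).
Evaluating at (u, v) = (pi/2, -3*pi/4):
  L = -6, M = 0, N = -6.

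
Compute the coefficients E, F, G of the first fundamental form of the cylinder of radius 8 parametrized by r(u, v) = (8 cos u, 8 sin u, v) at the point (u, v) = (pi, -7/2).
E = 64;  F = 0;  G = 1

Partials: r_u = (-8*sin(u), 8*cos(u), 0), r_v = (0, 0, 1). As functions of (u, v):
  E = r_u · r_u = 64,
  F = r_u · r_v = 0,
  G = r_v · r_v = 1.
Evaluating at (u, v) = (pi, -7/2): E = 64, F = 0, G = 1.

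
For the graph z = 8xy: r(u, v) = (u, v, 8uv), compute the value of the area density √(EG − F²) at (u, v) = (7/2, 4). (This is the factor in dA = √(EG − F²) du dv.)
√(EG − F²)|_{(7/2, 4)} = 3*sqrt(201)

E = 64*v^2 + 1, F = 64*u*v, G = 64*u^2 + 1, so EG − F² = 64*u^2 + 64*v^2 + 1. Taking the positive square root: √(EG − F²) = sqrt(64*u^2 + 64*v^2 + 1). At (u, v) = (7/2, 4): 3*sqrt(201).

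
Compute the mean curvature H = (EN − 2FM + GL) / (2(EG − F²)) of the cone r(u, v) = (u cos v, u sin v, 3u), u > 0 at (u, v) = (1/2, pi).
H = 3*sqrt(10)/10

With E = 10, F = 0, G = u^2, L = 0, M = 0, N = 3*sqrt(10)*u^2/(10*Abs(u)), assemble
  H = (EN − 2FM + GL) / (2(EG − F²)) = 3*sqrt(10)/(20*Abs(u)).
At (u, v) = (1/2, pi): H = 3*sqrt(10)/10.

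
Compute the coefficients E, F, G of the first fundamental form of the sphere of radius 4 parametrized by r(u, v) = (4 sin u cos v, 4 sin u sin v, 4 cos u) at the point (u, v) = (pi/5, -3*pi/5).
E = 16;  F = 0;  G = 10 - 2*sqrt(5)

Partials: r_u = (4*cos(u)*cos(v), 4*sin(v)*cos(u), -4*sin(u)), r_v = (-4*sin(u)*sin(v), 4*sin(u)*cos(v), 0). As functions of (u, v):
  E = r_u · r_u = 16,
  F = r_u · r_v = 0,
  G = r_v · r_v = 16*sin(u)^2.
Evaluating at (u, v) = (pi/5, -3*pi/5): E = 16, F = 0, G = 10 - 2*sqrt(5).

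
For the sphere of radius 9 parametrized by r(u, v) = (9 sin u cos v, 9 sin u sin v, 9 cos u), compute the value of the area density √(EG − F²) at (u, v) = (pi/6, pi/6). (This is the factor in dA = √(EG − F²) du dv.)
√(EG − F²)|_{(pi/6, pi/6)} = 81/2

E = 81, F = 0, G = 81*sin(u)^2, so EG − F² = 6561*sin(u)^2. Taking the positive square root: √(EG − F²) = 81*Abs(sin(u)). At (u, v) = (pi/6, pi/6): 81/2.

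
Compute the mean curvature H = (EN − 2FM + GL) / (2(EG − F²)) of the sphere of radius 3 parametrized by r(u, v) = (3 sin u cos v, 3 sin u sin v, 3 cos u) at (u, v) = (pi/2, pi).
H = -1/3

With E = 9, F = 0, G = 9*sin(u)^2, L = -3*sin(u)/Abs(sin(u)), M = 0, N = -3*sin(u)^3/Abs(sin(u)), assemble
  H = (EN − 2FM + GL) / (2(EG − F²)) = -sin(u)/(3*Abs(sin(u))).
At (u, v) = (pi/2, pi): H = -1/3.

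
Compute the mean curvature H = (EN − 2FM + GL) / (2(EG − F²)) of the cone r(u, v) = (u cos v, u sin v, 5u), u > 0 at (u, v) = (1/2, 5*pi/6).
H = 5*sqrt(26)/26

With E = 26, F = 0, G = u^2, L = 0, M = 0, N = 5*sqrt(26)*u^2/(26*Abs(u)), assemble
  H = (EN − 2FM + GL) / (2(EG − F²)) = 5*sqrt(26)/(52*Abs(u)).
At (u, v) = (1/2, 5*pi/6): H = 5*sqrt(26)/26.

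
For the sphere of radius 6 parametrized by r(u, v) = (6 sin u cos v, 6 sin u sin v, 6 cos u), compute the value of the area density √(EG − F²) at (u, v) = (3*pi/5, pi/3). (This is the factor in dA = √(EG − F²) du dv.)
√(EG − F²)|_{(3*pi/5, pi/3)} = 9*sqrt(2*sqrt(5) + 10)

E = 36, F = 0, G = 36*sin(u)^2, so EG − F² = 1296*sin(u)^2. Taking the positive square root: √(EG − F²) = 36*Abs(sin(u)). At (u, v) = (3*pi/5, pi/3): 9*sqrt(2*sqrt(5) + 10).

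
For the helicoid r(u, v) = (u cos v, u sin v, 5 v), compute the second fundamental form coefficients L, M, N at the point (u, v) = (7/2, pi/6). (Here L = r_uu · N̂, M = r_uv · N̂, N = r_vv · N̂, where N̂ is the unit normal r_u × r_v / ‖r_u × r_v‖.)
L = 0;  M = -10*sqrt(149)/149;  N = 0

Compute the unit normal N̂(u, v) = (5*sin(v)/sqrt(u^2 + 25), -5*cos(v)/sqrt(u^2 + 25), u/sqrt(u^2 + 25)), and the second partials r_uu, r_uv, r_vv. Take dot products:
  L(u, v) = r_uu · N̂ = 0,
  M(u, v) = r_uv · N̂ = -5/sqrt(u^2 + 25),
  N(u, v) = r_vv · N̂ = 0.
Evaluating at (u, v) = (7/2, pi/6):
  L = 0, M = -10*sqrt(149)/149, N = 0.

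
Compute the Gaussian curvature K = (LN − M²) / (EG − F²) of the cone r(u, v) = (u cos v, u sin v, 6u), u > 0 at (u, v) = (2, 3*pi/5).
K = 0

Coefficients of the first fundamental form: E = 37, F = 0, G = u^2.
Coefficients of the second fundamental form: L = 0, M = 0, N = 6*sqrt(37)*u^2/(37*Abs(u)).
Assemble K = (LN − M²)/(EG − F²) = 0. At (u, v) = (2, 3*pi/5): K = 0.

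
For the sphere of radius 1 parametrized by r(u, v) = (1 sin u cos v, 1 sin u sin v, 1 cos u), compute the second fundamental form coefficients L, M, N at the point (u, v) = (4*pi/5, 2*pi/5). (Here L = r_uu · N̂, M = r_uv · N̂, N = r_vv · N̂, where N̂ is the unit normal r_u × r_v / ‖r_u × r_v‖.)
L = -1;  M = 0;  N = -5/8 + sqrt(5)/8

Compute the unit normal N̂(u, v) = (sin(u)^2*cos(v)/Abs(sin(u)), sin(u)^2*sin(v)/Abs(sin(u)), sin(2*u)/(2*Abs(sin(u)))), and the second partials r_uu, r_uv, r_vv. Take dot products:
  L(u, v) = r_uu · N̂ = -sin(u)/Abs(sin(u)),
  M(u, v) = r_uv · N̂ = 0,
  N(u, v) = r_vv · N̂ = -sin(u)^3/Abs(sin(u)).
Evaluating at (u, v) = (4*pi/5, 2*pi/5):
  L = -1, M = 0, N = -5/8 + sqrt(5)/8.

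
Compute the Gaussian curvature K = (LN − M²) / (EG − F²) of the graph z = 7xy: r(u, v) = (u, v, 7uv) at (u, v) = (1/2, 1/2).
K = -196/2601

Coefficients of the first fundamental form: E = 49*v^2 + 1, F = 49*u*v, G = 49*u^2 + 1.
Coefficients of the second fundamental form: L = 0, M = 7/sqrt(49*u^2 + 49*v^2 + 1), N = 0.
Assemble K = (LN − M²)/(EG − F²) = -49/(2401*u^4 + 4802*u^2*v^2 + 98*u^2 + 2401*v^4 + 98*v^2 + 1). At (u, v) = (1/2, 1/2): K = -196/2601.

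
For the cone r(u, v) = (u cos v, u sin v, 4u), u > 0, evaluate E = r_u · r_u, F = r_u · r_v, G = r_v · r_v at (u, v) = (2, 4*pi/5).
E = 17;  F = 0;  G = 4

Partials: r_u = (cos(v), sin(v), 4), r_v = (-u*sin(v), u*cos(v), 0). As functions of (u, v):
  E = r_u · r_u = 17,
  F = r_u · r_v = 0,
  G = r_v · r_v = u^2.
Evaluating at (u, v) = (2, 4*pi/5): E = 17, F = 0, G = 4.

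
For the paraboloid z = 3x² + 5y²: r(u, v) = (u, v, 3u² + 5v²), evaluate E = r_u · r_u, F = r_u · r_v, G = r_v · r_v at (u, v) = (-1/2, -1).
E = 10;  F = 30;  G = 101

Partials: r_u = (1, 0, 6*u), r_v = (0, 1, 10*v). As functions of (u, v):
  E = r_u · r_u = 36*u^2 + 1,
  F = r_u · r_v = 60*u*v,
  G = r_v · r_v = 100*v^2 + 1.
Evaluating at (u, v) = (-1/2, -1): E = 10, F = 30, G = 101.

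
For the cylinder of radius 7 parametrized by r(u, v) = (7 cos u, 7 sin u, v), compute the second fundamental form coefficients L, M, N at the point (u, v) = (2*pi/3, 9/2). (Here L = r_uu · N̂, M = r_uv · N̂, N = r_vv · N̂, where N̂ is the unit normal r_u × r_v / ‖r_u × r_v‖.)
L = -7;  M = 0;  N = 0

Compute the unit normal N̂(u, v) = (cos(u), sin(u), 0), and the second partials r_uu, r_uv, r_vv. Take dot products:
  L(u, v) = r_uu · N̂ = -7,
  M(u, v) = r_uv · N̂ = 0,
  N(u, v) = r_vv · N̂ = 0.
Evaluating at (u, v) = (2*pi/3, 9/2):
  L = -7, M = 0, N = 0.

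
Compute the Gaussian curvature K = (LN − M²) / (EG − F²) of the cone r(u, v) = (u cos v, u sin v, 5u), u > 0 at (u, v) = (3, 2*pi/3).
K = 0

Coefficients of the first fundamental form: E = 26, F = 0, G = u^2.
Coefficients of the second fundamental form: L = 0, M = 0, N = 5*sqrt(26)*u^2/(26*Abs(u)).
Assemble K = (LN − M²)/(EG − F²) = 0. At (u, v) = (3, 2*pi/3): K = 0.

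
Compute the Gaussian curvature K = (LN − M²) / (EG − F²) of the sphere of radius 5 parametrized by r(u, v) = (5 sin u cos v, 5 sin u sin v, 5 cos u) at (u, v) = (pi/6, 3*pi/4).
K = 1/25

Coefficients of the first fundamental form: E = 25, F = 0, G = 25*sin(u)^2.
Coefficients of the second fundamental form: L = -5*sin(u)/Abs(sin(u)), M = 0, N = -5*sin(u)^3/Abs(sin(u)).
Assemble K = (LN − M²)/(EG − F²) = 1/25. At (u, v) = (pi/6, 3*pi/4): K = 1/25.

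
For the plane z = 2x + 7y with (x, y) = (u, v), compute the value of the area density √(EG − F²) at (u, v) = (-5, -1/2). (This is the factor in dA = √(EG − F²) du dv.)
√(EG − F²)|_{(-5, -1/2)} = 3*sqrt(6)

E = 5, F = 14, G = 50, so EG − F² = 54. Taking the positive square root: √(EG − F²) = 3*sqrt(6). At (u, v) = (-5, -1/2): 3*sqrt(6).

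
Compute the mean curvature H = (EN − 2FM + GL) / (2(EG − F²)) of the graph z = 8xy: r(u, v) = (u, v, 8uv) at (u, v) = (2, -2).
H = 2048*sqrt(57)/87723

With E = 64*v^2 + 1, F = 64*u*v, G = 64*u^2 + 1, L = 0, M = 8/sqrt(64*u^2 + 64*v^2 + 1), N = 0, assemble
  H = (EN − 2FM + GL) / (2(EG − F²)) = -512*u*v/(64*u^2 + 64*v^2 + 1)^(3/2).
At (u, v) = (2, -2): H = 2048*sqrt(57)/87723.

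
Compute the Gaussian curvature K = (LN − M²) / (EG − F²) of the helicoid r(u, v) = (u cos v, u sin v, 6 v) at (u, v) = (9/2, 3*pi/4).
K = -64/5625

Coefficients of the first fundamental form: E = 1, F = 0, G = u^2 + 36.
Coefficients of the second fundamental form: L = 0, M = -6/sqrt(u^2 + 36), N = 0.
Assemble K = (LN − M²)/(EG − F²) = -36/(u^2 + 36)^2. At (u, v) = (9/2, 3*pi/4): K = -64/5625.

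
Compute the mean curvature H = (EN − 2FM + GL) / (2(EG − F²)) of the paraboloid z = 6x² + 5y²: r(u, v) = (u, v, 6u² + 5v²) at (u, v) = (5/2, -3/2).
H = 5861*sqrt(1126)/1267876

With E = 144*u^2 + 1, F = 120*u*v, G = 100*v^2 + 1, L = 12/sqrt(144*u^2 + 100*v^2 + 1), M = 0, N = 10/sqrt(144*u^2 + 100*v^2 + 1), assemble
  H = (EN − 2FM + GL) / (2(EG − F²)) = (720*u^2 + 600*v^2 + 11)/(144*u^2 + 100*v^2 + 1)^(3/2).
At (u, v) = (5/2, -3/2): H = 5861*sqrt(1126)/1267876.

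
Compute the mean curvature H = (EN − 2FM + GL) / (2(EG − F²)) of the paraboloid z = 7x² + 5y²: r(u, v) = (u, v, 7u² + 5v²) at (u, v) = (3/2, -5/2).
H = 6592*sqrt(1067)/1138489

With E = 196*u^2 + 1, F = 140*u*v, G = 100*v^2 + 1, L = 14/sqrt(196*u^2 + 100*v^2 + 1), M = 0, N = 10/sqrt(196*u^2 + 100*v^2 + 1), assemble
  H = (EN − 2FM + GL) / (2(EG − F²)) = 4*(245*u^2 + 175*v^2 + 3)/(196*u^2 + 100*v^2 + 1)^(3/2).
At (u, v) = (3/2, -5/2): H = 6592*sqrt(1067)/1138489.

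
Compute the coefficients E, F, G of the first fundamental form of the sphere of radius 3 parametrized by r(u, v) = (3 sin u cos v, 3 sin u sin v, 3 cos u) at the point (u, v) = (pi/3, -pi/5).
E = 9;  F = 0;  G = 27/4

Partials: r_u = (3*cos(u)*cos(v), 3*sin(v)*cos(u), -3*sin(u)), r_v = (-3*sin(u)*sin(v), 3*sin(u)*cos(v), 0). As functions of (u, v):
  E = r_u · r_u = 9,
  F = r_u · r_v = 0,
  G = r_v · r_v = 9*sin(u)^2.
Evaluating at (u, v) = (pi/3, -pi/5): E = 9, F = 0, G = 27/4.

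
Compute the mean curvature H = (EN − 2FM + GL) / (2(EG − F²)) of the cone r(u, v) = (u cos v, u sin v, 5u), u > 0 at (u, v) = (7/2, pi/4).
H = 5*sqrt(26)/182

With E = 26, F = 0, G = u^2, L = 0, M = 0, N = 5*sqrt(26)*u^2/(26*Abs(u)), assemble
  H = (EN − 2FM + GL) / (2(EG − F²)) = 5*sqrt(26)/(52*Abs(u)).
At (u, v) = (7/2, pi/4): H = 5*sqrt(26)/182.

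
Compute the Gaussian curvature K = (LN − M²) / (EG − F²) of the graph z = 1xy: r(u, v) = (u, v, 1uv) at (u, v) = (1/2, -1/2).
K = -4/9

Coefficients of the first fundamental form: E = v^2 + 1, F = u*v, G = u^2 + 1.
Coefficients of the second fundamental form: L = 0, M = 1/sqrt(u^2 + v^2 + 1), N = 0.
Assemble K = (LN − M²)/(EG − F²) = 1/((u^2*v^2 - (u^2 + 1)*(v^2 + 1))*(u^2 + v^2 + 1)). At (u, v) = (1/2, -1/2): K = -4/9.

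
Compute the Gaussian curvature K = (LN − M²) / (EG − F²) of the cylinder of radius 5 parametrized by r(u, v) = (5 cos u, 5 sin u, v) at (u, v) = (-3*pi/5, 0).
K = 0

Coefficients of the first fundamental form: E = 25, F = 0, G = 1.
Coefficients of the second fundamental form: L = -5, M = 0, N = 0.
Assemble K = (LN − M²)/(EG − F²) = 0. At (u, v) = (-3*pi/5, 0): K = 0.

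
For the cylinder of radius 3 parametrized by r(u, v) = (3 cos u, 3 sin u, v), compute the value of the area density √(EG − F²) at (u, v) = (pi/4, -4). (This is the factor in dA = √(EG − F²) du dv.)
√(EG − F²)|_{(pi/4, -4)} = 3

E = 9, F = 0, G = 1, so EG − F² = 9. Taking the positive square root: √(EG − F²) = 3. At (u, v) = (pi/4, -4): 3.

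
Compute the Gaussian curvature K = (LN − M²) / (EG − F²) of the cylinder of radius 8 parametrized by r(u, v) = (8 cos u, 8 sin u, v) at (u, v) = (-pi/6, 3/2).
K = 0

Coefficients of the first fundamental form: E = 64, F = 0, G = 1.
Coefficients of the second fundamental form: L = -8, M = 0, N = 0.
Assemble K = (LN − M²)/(EG − F²) = 0. At (u, v) = (-pi/6, 3/2): K = 0.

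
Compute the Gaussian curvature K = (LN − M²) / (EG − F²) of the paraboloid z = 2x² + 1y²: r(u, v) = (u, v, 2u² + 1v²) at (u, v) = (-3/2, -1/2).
K = 2/361

Coefficients of the first fundamental form: E = 16*u^2 + 1, F = 8*u*v, G = 4*v^2 + 1.
Coefficients of the second fundamental form: L = 4/sqrt(16*u^2 + 4*v^2 + 1), M = 0, N = 2/sqrt(16*u^2 + 4*v^2 + 1).
Assemble K = (LN − M²)/(EG − F²) = 8/(256*u^4 + 128*u^2*v^2 + 32*u^2 + 16*v^4 + 8*v^2 + 1). At (u, v) = (-3/2, -1/2): K = 2/361.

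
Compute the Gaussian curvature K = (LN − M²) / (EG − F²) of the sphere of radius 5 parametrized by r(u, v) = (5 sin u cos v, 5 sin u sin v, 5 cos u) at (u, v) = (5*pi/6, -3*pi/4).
K = 1/25

Coefficients of the first fundamental form: E = 25, F = 0, G = 25*sin(u)^2.
Coefficients of the second fundamental form: L = -5*sin(u)/Abs(sin(u)), M = 0, N = -5*sin(u)^3/Abs(sin(u)).
Assemble K = (LN − M²)/(EG − F²) = 1/25. At (u, v) = (5*pi/6, -3*pi/4): K = 1/25.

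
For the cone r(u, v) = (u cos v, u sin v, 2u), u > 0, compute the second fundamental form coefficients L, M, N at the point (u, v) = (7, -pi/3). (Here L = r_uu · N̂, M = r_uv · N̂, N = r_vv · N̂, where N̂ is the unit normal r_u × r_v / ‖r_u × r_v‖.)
L = 0;  M = 0;  N = 14*sqrt(5)/5

Compute the unit normal N̂(u, v) = (-2*sqrt(5)*u*cos(v)/(5*Abs(u)), -2*sqrt(5)*u*sin(v)/(5*Abs(u)), sqrt(5)*u/(5*Abs(u))), and the second partials r_uu, r_uv, r_vv. Take dot products:
  L(u, v) = r_uu · N̂ = 0,
  M(u, v) = r_uv · N̂ = 0,
  N(u, v) = r_vv · N̂ = 2*sqrt(5)*u^2/(5*Abs(u)).
Evaluating at (u, v) = (7, -pi/3):
  L = 0, M = 0, N = 14*sqrt(5)/5.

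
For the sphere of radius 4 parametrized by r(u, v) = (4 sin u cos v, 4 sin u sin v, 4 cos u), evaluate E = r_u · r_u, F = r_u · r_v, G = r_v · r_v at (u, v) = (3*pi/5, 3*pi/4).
E = 16;  F = 0;  G = 2*sqrt(5) + 10

Partials: r_u = (4*cos(u)*cos(v), 4*sin(v)*cos(u), -4*sin(u)), r_v = (-4*sin(u)*sin(v), 4*sin(u)*cos(v), 0). As functions of (u, v):
  E = r_u · r_u = 16,
  F = r_u · r_v = 0,
  G = r_v · r_v = 16*sin(u)^2.
Evaluating at (u, v) = (3*pi/5, 3*pi/4): E = 16, F = 0, G = 2*sqrt(5) + 10.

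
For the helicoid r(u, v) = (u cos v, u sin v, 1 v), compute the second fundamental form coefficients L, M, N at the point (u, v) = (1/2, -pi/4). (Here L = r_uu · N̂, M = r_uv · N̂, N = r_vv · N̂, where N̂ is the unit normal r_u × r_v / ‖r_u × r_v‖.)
L = 0;  M = -2*sqrt(5)/5;  N = 0

Compute the unit normal N̂(u, v) = (sin(v)/sqrt(u^2 + 1), -cos(v)/sqrt(u^2 + 1), u/sqrt(u^2 + 1)), and the second partials r_uu, r_uv, r_vv. Take dot products:
  L(u, v) = r_uu · N̂ = 0,
  M(u, v) = r_uv · N̂ = -1/sqrt(u^2 + 1),
  N(u, v) = r_vv · N̂ = 0.
Evaluating at (u, v) = (1/2, -pi/4):
  L = 0, M = -2*sqrt(5)/5, N = 0.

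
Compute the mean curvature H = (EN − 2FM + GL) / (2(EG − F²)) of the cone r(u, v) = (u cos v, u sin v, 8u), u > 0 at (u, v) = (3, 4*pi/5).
H = 4*sqrt(65)/195

With E = 65, F = 0, G = u^2, L = 0, M = 0, N = 8*sqrt(65)*u^2/(65*Abs(u)), assemble
  H = (EN − 2FM + GL) / (2(EG − F²)) = 4*sqrt(65)/(65*Abs(u)).
At (u, v) = (3, 4*pi/5): H = 4*sqrt(65)/195.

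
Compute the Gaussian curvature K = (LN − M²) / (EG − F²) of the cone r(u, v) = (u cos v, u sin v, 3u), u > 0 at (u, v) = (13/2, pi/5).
K = 0

Coefficients of the first fundamental form: E = 10, F = 0, G = u^2.
Coefficients of the second fundamental form: L = 0, M = 0, N = 3*sqrt(10)*u^2/(10*Abs(u)).
Assemble K = (LN − M²)/(EG − F²) = 0. At (u, v) = (13/2, pi/5): K = 0.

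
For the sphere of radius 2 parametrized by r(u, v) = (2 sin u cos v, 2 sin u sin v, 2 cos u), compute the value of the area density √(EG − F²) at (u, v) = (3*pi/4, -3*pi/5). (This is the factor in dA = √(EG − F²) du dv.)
√(EG − F²)|_{(3*pi/4, -3*pi/5)} = 2*sqrt(2)

E = 4, F = 0, G = 4*sin(u)^2, so EG − F² = 16*sin(u)^2. Taking the positive square root: √(EG − F²) = 4*Abs(sin(u)). At (u, v) = (3*pi/4, -3*pi/5): 2*sqrt(2).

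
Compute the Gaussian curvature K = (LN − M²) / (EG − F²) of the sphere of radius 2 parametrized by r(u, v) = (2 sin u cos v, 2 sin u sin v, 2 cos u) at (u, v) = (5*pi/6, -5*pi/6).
K = 1/4

Coefficients of the first fundamental form: E = 4, F = 0, G = 4*sin(u)^2.
Coefficients of the second fundamental form: L = -2*sin(u)/Abs(sin(u)), M = 0, N = -2*sin(u)^3/Abs(sin(u)).
Assemble K = (LN − M²)/(EG − F²) = 1/4. At (u, v) = (5*pi/6, -5*pi/6): K = 1/4.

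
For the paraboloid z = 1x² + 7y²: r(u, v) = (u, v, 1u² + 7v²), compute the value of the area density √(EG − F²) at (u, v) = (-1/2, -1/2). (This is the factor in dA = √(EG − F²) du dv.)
√(EG − F²)|_{(-1/2, -1/2)} = sqrt(51)

E = 4*u^2 + 1, F = 28*u*v, G = 196*v^2 + 1, so EG − F² = 4*u^2 + 196*v^2 + 1. Taking the positive square root: √(EG − F²) = sqrt(4*u^2 + 196*v^2 + 1). At (u, v) = (-1/2, -1/2): sqrt(51).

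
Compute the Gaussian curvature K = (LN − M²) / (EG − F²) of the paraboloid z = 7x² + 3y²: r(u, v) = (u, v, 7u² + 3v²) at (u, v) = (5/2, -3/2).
K = 84/1708249

Coefficients of the first fundamental form: E = 196*u^2 + 1, F = 84*u*v, G = 36*v^2 + 1.
Coefficients of the second fundamental form: L = 14/sqrt(196*u^2 + 36*v^2 + 1), M = 0, N = 6/sqrt(196*u^2 + 36*v^2 + 1).
Assemble K = (LN − M²)/(EG − F²) = 84/(38416*u^4 + 14112*u^2*v^2 + 392*u^2 + 1296*v^4 + 72*v^2 + 1). At (u, v) = (5/2, -3/2): K = 84/1708249.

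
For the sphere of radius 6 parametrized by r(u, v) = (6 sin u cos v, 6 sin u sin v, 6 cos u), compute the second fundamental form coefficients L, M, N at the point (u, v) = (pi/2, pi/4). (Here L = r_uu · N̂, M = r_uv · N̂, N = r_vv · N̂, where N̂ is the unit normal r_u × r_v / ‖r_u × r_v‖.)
L = -6;  M = 0;  N = -6

Compute the unit normal N̂(u, v) = (sin(u)^2*cos(v)/Abs(sin(u)), sin(u)^2*sin(v)/Abs(sin(u)), sin(2*u)/(2*Abs(sin(u)))), and the second partials r_uu, r_uv, r_vv. Take dot products:
  L(u, v) = r_uu · N̂ = -6*sin(u)/Abs(sin(u)),
  M(u, v) = r_uv · N̂ = 0,
  N(u, v) = r_vv · N̂ = -6*sin(u)^3/Abs(sin(u)).
Evaluating at (u, v) = (pi/2, pi/4):
  L = -6, M = 0, N = -6.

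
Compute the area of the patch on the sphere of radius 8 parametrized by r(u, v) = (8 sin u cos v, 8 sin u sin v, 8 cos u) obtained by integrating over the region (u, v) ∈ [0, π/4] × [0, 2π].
Area = 64*pi*(2 - sqrt(2))

Area = ∫∫ √(EG − F²) du dv with √(EG − F²) = 64*Abs(sin(u)). Integrating over [0, π/4] × [0, 2π] gives 64*pi*(2 - sqrt(2)).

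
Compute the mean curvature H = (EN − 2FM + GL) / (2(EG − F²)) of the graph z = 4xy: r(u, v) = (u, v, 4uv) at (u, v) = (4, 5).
H = -1280*sqrt(73)/143883

With E = 16*v^2 + 1, F = 16*u*v, G = 16*u^2 + 1, L = 0, M = 4/sqrt(16*u^2 + 16*v^2 + 1), N = 0, assemble
  H = (EN − 2FM + GL) / (2(EG − F²)) = -64*u*v/(16*u^2 + 16*v^2 + 1)^(3/2).
At (u, v) = (4, 5): H = -1280*sqrt(73)/143883.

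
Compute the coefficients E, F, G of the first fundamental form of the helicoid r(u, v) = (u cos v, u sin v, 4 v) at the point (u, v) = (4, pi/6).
E = 1;  F = 0;  G = 32

Partials: r_u = (cos(v), sin(v), 0), r_v = (-u*sin(v), u*cos(v), 4). As functions of (u, v):
  E = r_u · r_u = 1,
  F = r_u · r_v = 0,
  G = r_v · r_v = u^2 + 16.
Evaluating at (u, v) = (4, pi/6): E = 1, F = 0, G = 32.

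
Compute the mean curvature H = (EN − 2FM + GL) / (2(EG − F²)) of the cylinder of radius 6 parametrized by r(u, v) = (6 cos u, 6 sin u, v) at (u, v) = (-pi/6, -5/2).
H = -1/12

With E = 36, F = 0, G = 1, L = -6, M = 0, N = 0, assemble
  H = (EN − 2FM + GL) / (2(EG − F²)) = -1/12.
At (u, v) = (-pi/6, -5/2): H = -1/12.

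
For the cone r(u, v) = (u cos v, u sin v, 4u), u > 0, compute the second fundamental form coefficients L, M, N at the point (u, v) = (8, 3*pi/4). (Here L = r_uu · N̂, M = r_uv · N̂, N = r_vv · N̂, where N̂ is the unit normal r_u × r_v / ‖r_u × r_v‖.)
L = 0;  M = 0;  N = 32*sqrt(17)/17

Compute the unit normal N̂(u, v) = (-4*sqrt(17)*u*cos(v)/(17*Abs(u)), -4*sqrt(17)*u*sin(v)/(17*Abs(u)), sqrt(17)*u/(17*Abs(u))), and the second partials r_uu, r_uv, r_vv. Take dot products:
  L(u, v) = r_uu · N̂ = 0,
  M(u, v) = r_uv · N̂ = 0,
  N(u, v) = r_vv · N̂ = 4*sqrt(17)*u^2/(17*Abs(u)).
Evaluating at (u, v) = (8, 3*pi/4):
  L = 0, M = 0, N = 32*sqrt(17)/17.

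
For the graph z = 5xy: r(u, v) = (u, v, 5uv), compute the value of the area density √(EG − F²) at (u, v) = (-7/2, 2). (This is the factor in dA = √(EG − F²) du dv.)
√(EG − F²)|_{(-7/2, 2)} = 3*sqrt(181)/2

E = 25*v^2 + 1, F = 25*u*v, G = 25*u^2 + 1, so EG − F² = 25*u^2 + 25*v^2 + 1. Taking the positive square root: √(EG − F²) = sqrt(25*u^2 + 25*v^2 + 1). At (u, v) = (-7/2, 2): 3*sqrt(181)/2.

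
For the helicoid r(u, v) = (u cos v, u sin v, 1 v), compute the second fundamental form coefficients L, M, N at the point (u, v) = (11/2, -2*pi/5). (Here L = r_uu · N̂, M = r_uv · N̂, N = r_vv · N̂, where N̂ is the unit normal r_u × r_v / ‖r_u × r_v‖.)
L = 0;  M = -2*sqrt(5)/25;  N = 0

Compute the unit normal N̂(u, v) = (sin(v)/sqrt(u^2 + 1), -cos(v)/sqrt(u^2 + 1), u/sqrt(u^2 + 1)), and the second partials r_uu, r_uv, r_vv. Take dot products:
  L(u, v) = r_uu · N̂ = 0,
  M(u, v) = r_uv · N̂ = -1/sqrt(u^2 + 1),
  N(u, v) = r_vv · N̂ = 0.
Evaluating at (u, v) = (11/2, -2*pi/5):
  L = 0, M = -2*sqrt(5)/25, N = 0.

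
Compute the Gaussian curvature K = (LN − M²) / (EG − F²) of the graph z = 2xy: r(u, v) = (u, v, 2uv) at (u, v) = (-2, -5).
K = -4/13689

Coefficients of the first fundamental form: E = 4*v^2 + 1, F = 4*u*v, G = 4*u^2 + 1.
Coefficients of the second fundamental form: L = 0, M = 2/sqrt(4*u^2 + 4*v^2 + 1), N = 0.
Assemble K = (LN − M²)/(EG − F²) = -4/(16*u^4 + 32*u^2*v^2 + 8*u^2 + 16*v^4 + 8*v^2 + 1). At (u, v) = (-2, -5): K = -4/13689.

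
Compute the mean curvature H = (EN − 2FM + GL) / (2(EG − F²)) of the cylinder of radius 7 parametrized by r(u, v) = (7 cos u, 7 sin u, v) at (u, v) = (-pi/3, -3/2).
H = -1/14

With E = 49, F = 0, G = 1, L = -7, M = 0, N = 0, assemble
  H = (EN − 2FM + GL) / (2(EG − F²)) = -1/14.
At (u, v) = (-pi/3, -3/2): H = -1/14.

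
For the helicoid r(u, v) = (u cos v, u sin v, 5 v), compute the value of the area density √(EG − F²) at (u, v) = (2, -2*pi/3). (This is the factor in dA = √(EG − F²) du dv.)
√(EG − F²)|_{(2, -2*pi/3)} = sqrt(29)

E = 1, F = 0, G = u^2 + 25, so EG − F² = u^2 + 25. Taking the positive square root: √(EG − F²) = sqrt(u^2 + 25). At (u, v) = (2, -2*pi/3): sqrt(29).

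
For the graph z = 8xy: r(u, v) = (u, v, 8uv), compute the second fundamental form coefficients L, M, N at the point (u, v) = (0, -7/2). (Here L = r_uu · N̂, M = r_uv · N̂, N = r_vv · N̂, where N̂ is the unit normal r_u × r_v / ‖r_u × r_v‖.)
L = 0;  M = 8*sqrt(785)/785;  N = 0

Compute the unit normal N̂(u, v) = (-8*v/sqrt(64*u^2 + 64*v^2 + 1), -8*u/sqrt(64*u^2 + 64*v^2 + 1), 1/sqrt(64*u^2 + 64*v^2 + 1)), and the second partials r_uu, r_uv, r_vv. Take dot products:
  L(u, v) = r_uu · N̂ = 0,
  M(u, v) = r_uv · N̂ = 8/sqrt(64*u^2 + 64*v^2 + 1),
  N(u, v) = r_vv · N̂ = 0.
Evaluating at (u, v) = (0, -7/2):
  L = 0, M = 8*sqrt(785)/785, N = 0.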